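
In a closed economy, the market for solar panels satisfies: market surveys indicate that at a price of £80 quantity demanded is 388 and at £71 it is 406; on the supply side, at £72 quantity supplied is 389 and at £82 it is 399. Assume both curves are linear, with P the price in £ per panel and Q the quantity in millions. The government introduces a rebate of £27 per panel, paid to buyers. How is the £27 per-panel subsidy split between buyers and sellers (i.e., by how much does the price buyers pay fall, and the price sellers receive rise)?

Buyers gain £9 per panel; sellers gain £18 per panel.

Demand slope: (406 − 388)/(71 − 80) = -2, so Qd = 548 − 2P.
Supply slope: (399 − 389)/(82 − 72) = 1, so Qs = P + 317.
Before the subsidy: set 548 − 2P = P + 317 → P* = £77, Q* = 394.
With a per-unit subsidy paid to buyers, each effectively pays P − 27, so demand becomes Qd = 548 − 2(P − 27).
New equilibrium: buyers pay £68, sellers receive £95, Q = 412. (Wedge: Pb − Ps = −27.)
Gain to buyers: £9; to sellers: £18. (They sum to £27.)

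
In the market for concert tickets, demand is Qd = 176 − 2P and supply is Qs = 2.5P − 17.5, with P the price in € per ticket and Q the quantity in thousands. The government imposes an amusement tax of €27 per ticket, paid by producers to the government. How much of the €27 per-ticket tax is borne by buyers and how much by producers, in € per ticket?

Without the tax, 176 − 2P = 2.5P − 17.5 gives 4.5P = 193.5, so P* = €43 and Q* = 90.
With the tax collected from producers, supply shifts: Qs = 2.5(P − 27) − 17.5.
Solving gives Q = 60 with buyers paying €58 and producers receiving €31 (the €27 wedge).
Burden on buyers: €15; on producers: €12. (They sum to €27.)

Buyers bear €15 per ticket; producers bear €12 per ticket.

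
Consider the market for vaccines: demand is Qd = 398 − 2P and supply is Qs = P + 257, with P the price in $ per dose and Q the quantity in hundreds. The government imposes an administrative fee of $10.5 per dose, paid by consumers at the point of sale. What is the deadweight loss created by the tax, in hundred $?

Before the tax: set 398 − 2P = P + 257 → P* = $47, Q* = 304.
With the tax collected from consumers, demand (in seller-price terms) shifts: Qd = 398 − 2(P + 10.5).
Solving gives Q = 297 with consumers paying $50.5 and producers receiving $40 (the $10.5 wedge).
Quantity falls by |ΔQ| = |304 − 297| = 7.
DWL = ½ · t · |ΔQ| = ½ · 10.5 · 7 = $36.75.

Deadweight loss = $36.75 hundred.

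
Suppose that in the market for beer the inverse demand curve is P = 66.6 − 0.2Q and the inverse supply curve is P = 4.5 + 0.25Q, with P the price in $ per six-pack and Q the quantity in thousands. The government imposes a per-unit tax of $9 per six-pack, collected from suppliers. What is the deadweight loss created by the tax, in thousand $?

Rewrite in direct form: Qd = 333 − 5P and Qs = 4P − 18.
Without the tax, 333 − 5P = 4P − 18 gives 9P = 351, so P* = $39 and Q* = 138.
With the tax collected from suppliers, supply shifts: Qs = 4(P − 9) − 18.
Solving gives Q = 118 with buyers paying $43 and suppliers receiving $34 (the $9 wedge).
Quantity falls by |ΔQ| = |138 − 118| = 20.
DWL = ½ · t · |ΔQ| = ½ · 9 · 20 = $90.

Deadweight loss = $90 thousand.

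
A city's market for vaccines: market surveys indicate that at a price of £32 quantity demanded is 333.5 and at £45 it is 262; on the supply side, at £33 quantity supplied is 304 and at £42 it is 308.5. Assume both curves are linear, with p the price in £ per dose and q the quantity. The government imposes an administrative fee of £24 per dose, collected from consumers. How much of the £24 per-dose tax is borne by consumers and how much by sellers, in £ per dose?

Consumers bear £2 per dose; sellers bear £22 per dose.

Demand slope: (262 − 333.5)/(45 − 32) = -5.5, so qd = 509.5 − 5.5p.
Supply slope: (308.5 − 304)/(42 − 33) = 0.5, so qs = 0.5p + 287.5.
Without the tax, 509.5 − 5.5p = 0.5p + 287.5 gives 6p = 222, so p* = £37 and q* = 306.
With the tax collected from consumers, demand (in seller-price terms) shifts: qd = 509.5 − 5.5(p + 24).
Solving gives q = 295 with consumers paying £39 and sellers receiving £15 (the £24 wedge).
Burden on consumers: £2; on sellers: £22. (They sum to £24.)
The less price-elastic side of the market bears the larger share of a per-unit tax.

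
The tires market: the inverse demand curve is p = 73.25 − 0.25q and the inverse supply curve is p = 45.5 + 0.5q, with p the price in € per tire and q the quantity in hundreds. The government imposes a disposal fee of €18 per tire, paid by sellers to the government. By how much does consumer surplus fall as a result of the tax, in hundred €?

Rewrite in direct form: qd = 293 − 4p and qs = 2p − 91.
Without the tax, 293 − 4p = 2p − 91 gives 6p = 384, so p* = €64 and q* = 37.
With the tax collected from sellers, supply shifts: qs = 2(p − 18) − 91.
Solving gives q = 13 with consumers paying €70 and sellers receiving €52 (the €18 wedge).
ΔCS is the trapezoid between Q = 13 and Q = 37 of height €6: ½ · (37 + 13) · 6 = €150.

Consumer surplus falls by €150 hundred.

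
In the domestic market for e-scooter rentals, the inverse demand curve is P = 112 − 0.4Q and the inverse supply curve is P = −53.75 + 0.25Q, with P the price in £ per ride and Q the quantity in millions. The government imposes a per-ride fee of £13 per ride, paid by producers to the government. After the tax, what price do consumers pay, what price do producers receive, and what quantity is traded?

Inverting to Q(P) form: Qd = 280 − 2.5P; Qs = 4P + 215.
Without the tax, 280 − 2.5P = 4P + 215 gives 6.5P = 65, so P* = £10 and Q* = 255.
With the tax collected from producers, supply shifts: Qs = 4(P − 13) + 215.
Solving gives Q = 235 with consumers paying £18 and producers receiving £5 (the £13 wedge).

Consumers pay £18; producers receive £5; quantity = 235.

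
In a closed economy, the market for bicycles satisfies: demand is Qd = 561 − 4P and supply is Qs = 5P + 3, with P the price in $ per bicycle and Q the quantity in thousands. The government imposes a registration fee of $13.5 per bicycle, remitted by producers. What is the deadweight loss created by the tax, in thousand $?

Deadweight loss = $202.5 thousand.

Before the tax: set 561 − 4P = 5P + 3 → P* = $62, Q* = 313.
With the tax collected from producers, supply shifts: Qs = 5(P − 13.5) + 3.
Solving gives Q = 283 with consumers paying $69.5 and producers receiving $56 (the $13.5 wedge).
Quantity falls by |ΔQ| = |313 − 283| = 30.
DWL = ½ · t · |ΔQ| = ½ · 13.5 · 30 = $202.5.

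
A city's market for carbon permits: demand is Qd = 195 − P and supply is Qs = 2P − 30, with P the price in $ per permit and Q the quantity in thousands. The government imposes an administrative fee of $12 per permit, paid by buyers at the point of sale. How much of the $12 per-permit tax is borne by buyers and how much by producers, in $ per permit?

Without the tax, 195 − P = 2P − 30 gives 3P = 225, so P* = $75 and Q* = 120.
With the tax collected from buyers, demand (in seller-price terms) shifts: Qd = 195 − (P + 12).
Solving gives Q = 112 with buyers paying $83 and producers receiving $71 (the $12 wedge).
Burden on buyers: $8; on producers: $4. (They sum to $12.)
The less price-elastic side of the market bears the larger share of a per-unit tax.

Buyers bear $8 per permit; producers bear $4 per permit.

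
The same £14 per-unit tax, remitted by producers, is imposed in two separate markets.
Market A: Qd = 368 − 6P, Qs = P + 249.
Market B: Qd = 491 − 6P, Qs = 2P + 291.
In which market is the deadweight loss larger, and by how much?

Market A: pre-tax P* = £17, Q* = 266; post-tax Q = 254; deadweight loss = £84.
Market B: pre-tax P* = £25, Q* = 341; post-tax Q = 320; deadweight loss = £147.
Difference: £84 vs £147 → market B is larger by £63.

Market B, by £63.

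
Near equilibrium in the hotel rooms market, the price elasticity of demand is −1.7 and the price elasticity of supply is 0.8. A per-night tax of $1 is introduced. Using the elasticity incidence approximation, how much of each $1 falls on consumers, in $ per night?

Consumers bear ≈ $0.32 per night.

Incidence ratio: consumers' share ≈ εs / (εs + |εd|) = 0.8 / (0.8 + 1.7) = 0.32.
So consumers bear ≈ 0.32 × $1 = $0.32; sellers bear $0.68.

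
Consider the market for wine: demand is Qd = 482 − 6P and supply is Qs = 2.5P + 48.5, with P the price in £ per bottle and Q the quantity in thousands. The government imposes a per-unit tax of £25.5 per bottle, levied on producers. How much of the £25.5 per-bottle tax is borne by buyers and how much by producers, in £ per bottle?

Buyers bear £7.5 per bottle; producers bear £18 per bottle.

Before the tax: set 482 − 6P = 2.5P + 48.5 → P* = £51, Q* = 176.
With the tax collected from producers, supply shifts: Qs = 2.5(P − 25.5) + 48.5.
Solving gives Q = 131 with buyers paying £58.5 and producers receiving £33 (the £25.5 wedge).
Burden on buyers: £7.5; on producers: £18. (They sum to £25.5.)
The less price-elastic side of the market bears the larger share of a per-unit tax.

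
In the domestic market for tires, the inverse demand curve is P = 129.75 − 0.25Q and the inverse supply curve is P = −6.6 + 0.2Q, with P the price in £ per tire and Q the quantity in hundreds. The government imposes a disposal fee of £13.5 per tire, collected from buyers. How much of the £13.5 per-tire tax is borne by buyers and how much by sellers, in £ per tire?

Inverting to Q(P) form: Qd = 519 − 4P; Qs = 5P + 33.
Before the tax: set 519 − 4P = 5P + 33 → P* = £54, Q* = 303.
With the tax collected from buyers, demand (in seller-price terms) shifts: Qd = 519 − 4(P + 13.5).
Solving gives Q = 273 with buyers paying £61.5 and sellers receiving £48 (the £13.5 wedge).
Burden on buyers: £7.5; on sellers: £6. (They sum to £13.5.)

Buyers bear £7.5 per tire; sellers bear £6 per tire.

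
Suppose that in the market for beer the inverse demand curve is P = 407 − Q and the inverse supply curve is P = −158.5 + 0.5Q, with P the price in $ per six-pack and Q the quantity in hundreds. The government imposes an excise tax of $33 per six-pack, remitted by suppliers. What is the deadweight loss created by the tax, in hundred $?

Deadweight loss = $363 hundred.

Inverting to Q(P) form: Qd = 407 − P; Qs = 2P + 317.
Before the tax: set 407 − P = 2P + 317 → P* = $30, Q* = 377.
With the tax collected from suppliers, supply shifts: Qs = 2(P − 33) + 317.
New equilibrium: buyers pay $52, suppliers receive $19, Q = 355. (Wedge: Pb − Ps = 33.)
Quantity falls by |ΔQ| = |377 − 355| = 22.
DWL = ½ · t · |ΔQ| = ½ · 33 · 22 = $363.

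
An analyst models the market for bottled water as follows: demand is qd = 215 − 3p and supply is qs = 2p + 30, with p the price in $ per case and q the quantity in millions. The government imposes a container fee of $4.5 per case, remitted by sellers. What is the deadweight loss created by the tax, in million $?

Without the tax, 215 − 3p = 2p + 30 gives 5p = 185, so p* = $37 and q* = 104.
With the tax collected from sellers, supply shifts: qs = 2(p − 4.5) + 30.
New equilibrium: consumers pay $38.8, sellers receive $34.3, q = 98.6. (Wedge: pb − ps = 4.5.)
Quantity falls by |ΔQ| = |104 − 98.6| = 5.4.
DWL = ½ · t · |ΔQ| = ½ · 4.5 · 5.4 = $12.15.

Deadweight loss = $12.15 million.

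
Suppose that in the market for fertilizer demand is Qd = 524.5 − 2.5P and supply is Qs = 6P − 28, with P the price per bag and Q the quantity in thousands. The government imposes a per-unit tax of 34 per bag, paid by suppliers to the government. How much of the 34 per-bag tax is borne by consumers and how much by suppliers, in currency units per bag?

Before the tax: set 524.5 − 2.5P = 6P − 28 → P* = 65, Q* = 362.
With the tax collected from suppliers, supply shifts: Qs = 6(P − 34) − 28.
Solving gives Q = 302 with consumers paying 89 and suppliers receiving 55 (the 34 wedge).
Burden on consumers: 24; on suppliers: 10. (They sum to 34.)

Consumers bear 24 per bag; suppliers bear 10 per bag.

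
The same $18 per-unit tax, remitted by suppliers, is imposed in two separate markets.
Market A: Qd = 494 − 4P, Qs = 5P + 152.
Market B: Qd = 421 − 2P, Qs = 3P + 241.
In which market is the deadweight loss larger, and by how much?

Market A, by $165.6.

Market A: pre-tax P* = $38, Q* = 342; post-tax Q = 302; deadweight loss = $360.
Market B: pre-tax P* = $36, Q* = 349; post-tax Q = 327.4; deadweight loss = $194.4.
Difference: $360 vs $194.4 → market A is larger by $165.6.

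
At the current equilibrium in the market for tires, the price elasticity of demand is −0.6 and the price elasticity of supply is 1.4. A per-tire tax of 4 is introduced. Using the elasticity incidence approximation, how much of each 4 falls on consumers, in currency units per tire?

Consumers bear ≈ 2.8 per tire.

Incidence ratio: consumers' share ≈ εs / (εs + |εd|) = 1.4 / (1.4 + 0.6) = 0.7.
So consumers bear ≈ 0.7 × 4 = 2.8; suppliers bear 1.2.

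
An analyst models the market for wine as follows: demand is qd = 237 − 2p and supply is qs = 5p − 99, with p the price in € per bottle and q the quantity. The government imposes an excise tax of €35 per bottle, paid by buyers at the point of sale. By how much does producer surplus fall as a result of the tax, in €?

Producer surplus falls by €1160.

Before the tax: set 237 − 2p = 5p − 99 → p* = €48, q* = 141.
With the tax collected from buyers, demand (in seller-price terms) shifts: qd = 237 − 2(p + 35).
Solving gives q = 91 with buyers paying €73 and producers receiving €38 (the €35 wedge).
ΔPS is the trapezoid between Q = 91 and Q = 141 of height €10: ½ · (141 + 91) · 10 = €1160.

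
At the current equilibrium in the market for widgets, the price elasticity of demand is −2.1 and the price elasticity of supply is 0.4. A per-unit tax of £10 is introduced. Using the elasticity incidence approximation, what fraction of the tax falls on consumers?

Incidence ratio: consumers' share ≈ εs / (εs + |εd|) = 0.4 / (0.4 + 2.1) = 0.16.
Supply is the less elastic side, so consumers bear the smaller share.

Consumers' share ≈ 0.16.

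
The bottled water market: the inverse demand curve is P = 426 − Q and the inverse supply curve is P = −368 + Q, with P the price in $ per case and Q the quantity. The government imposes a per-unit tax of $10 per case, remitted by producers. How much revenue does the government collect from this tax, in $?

Tax revenue = $3920.

Inverting to Q(P) form: Qd = 426 − P; Qs = P + 368.
Without the tax, 426 − P = P + 368 gives 2P = 58, so P* = $29 and Q* = 397.
With the tax collected from producers, supply shifts: Qs = (P − 10) + 368.
Solving gives Q = 392 with consumers paying $34 and producers receiving $24 (the $10 wedge).
Revenue = t · Q = 10 · 392 = $3920.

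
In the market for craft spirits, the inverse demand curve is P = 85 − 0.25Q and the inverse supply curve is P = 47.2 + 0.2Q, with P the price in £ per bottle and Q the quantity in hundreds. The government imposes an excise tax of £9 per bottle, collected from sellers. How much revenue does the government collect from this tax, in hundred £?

Tax revenue = £576 hundred.

Rewrite in direct form: Qd = 340 − 4P and Qs = 5P − 236.
Before the tax: set 340 − 4P = 5P − 236 → P* = £64, Q* = 84.
With the tax collected from sellers, supply shifts: Qs = 5(P − 9) − 236.
New equilibrium: buyers pay £69, sellers receive £60, Q = 64. (Wedge: Pb − Ps = 9.)
Revenue = t · Q = 9 · 64 = £576.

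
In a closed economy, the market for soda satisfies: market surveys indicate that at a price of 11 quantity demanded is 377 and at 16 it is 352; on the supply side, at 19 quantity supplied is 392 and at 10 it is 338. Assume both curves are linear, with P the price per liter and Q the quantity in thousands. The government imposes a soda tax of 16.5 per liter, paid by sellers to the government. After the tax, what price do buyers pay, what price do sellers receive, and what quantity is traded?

Demand slope: (352 − 377)/(16 − 11) = -5, so Qd = 432 − 5P.
Supply slope: (338 − 392)/(10 − 19) = 6, so Qs = 6P + 278.
Before the tax: set 432 − 5P = 6P + 278 → P* = 14, Q* = 362.
With the tax collected from sellers, supply shifts: Qs = 6(P − 16.5) + 278.
Solving gives Q = 317 with buyers paying 23 and sellers receiving 6.5 (the 16.5 wedge).
The less price-elastic side of the market bears the larger share of a per-unit tax.

Buyers pay 23; sellers receive 6.5; quantity = 317.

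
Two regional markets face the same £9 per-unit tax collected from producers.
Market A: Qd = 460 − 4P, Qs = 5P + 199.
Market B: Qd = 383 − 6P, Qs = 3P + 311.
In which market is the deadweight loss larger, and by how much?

Market A, by £9.

Market A: pre-tax P* = £29, Q* = 344; post-tax Q = 324; deadweight loss = £90.
Market B: pre-tax P* = £8, Q* = 335; post-tax Q = 317; deadweight loss = £81.
Difference: £90 vs £81 → market A is larger by £9.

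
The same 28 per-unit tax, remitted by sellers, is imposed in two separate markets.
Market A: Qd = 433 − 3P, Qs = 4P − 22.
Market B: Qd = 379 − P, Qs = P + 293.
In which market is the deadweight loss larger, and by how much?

Market A, by 476.

Market A: pre-tax P* = 65, Q* = 238; post-tax Q = 190; deadweight loss = 672.
Market B: pre-tax P* = 43, Q* = 336; post-tax Q = 322; deadweight loss = 196.
Difference: 672 vs 196 → market A is larger by 476.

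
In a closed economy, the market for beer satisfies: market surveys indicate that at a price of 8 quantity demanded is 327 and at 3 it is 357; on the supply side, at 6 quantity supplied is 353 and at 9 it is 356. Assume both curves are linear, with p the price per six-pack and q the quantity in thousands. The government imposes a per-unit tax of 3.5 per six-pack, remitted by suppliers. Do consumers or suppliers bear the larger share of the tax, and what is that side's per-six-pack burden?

Demand slope: (357 − 327)/(3 − 8) = -6, so qd = 375 − 6p.
Supply slope: (356 − 353)/(9 − 6) = 1, so qs = p + 347.
Without the tax, 375 − 6p = p + 347 gives 7p = 28, so p* = 4 and q* = 351.
With the tax collected from suppliers, supply shifts: qs = (p − 3.5) + 347.
New equilibrium: consumers pay 4.5, suppliers receive 1, q = 348. (Wedge: pb − ps = 3.5.)
Per-six-pack burden: consumers 0.5, suppliers 3.
Suppliers take the larger share because supply is less price-elastic here (demand slope 6 vs supply slope 1).
The less price-elastic side of the market bears the larger share of a per-unit tax.

Suppliers bear the larger share: 3 per six-pack.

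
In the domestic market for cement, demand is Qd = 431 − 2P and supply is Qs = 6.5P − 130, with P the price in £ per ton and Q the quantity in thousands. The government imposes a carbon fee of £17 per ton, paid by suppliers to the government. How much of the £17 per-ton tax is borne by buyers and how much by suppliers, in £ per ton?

Before the tax: set 431 − 2P = 6.5P − 130 → P* = £66, Q* = 299.
With the tax collected from suppliers, supply shifts: Qs = 6.5(P − 17) − 130.
Solving gives Q = 273 with buyers paying £79 and suppliers receiving £62 (the £17 wedge).
Burden on buyers: £13; on suppliers: £4. (They sum to £17.)
The less price-elastic side of the market bears the larger share of a per-unit tax.

Buyers bear £13 per ton; suppliers bear £4 per ton.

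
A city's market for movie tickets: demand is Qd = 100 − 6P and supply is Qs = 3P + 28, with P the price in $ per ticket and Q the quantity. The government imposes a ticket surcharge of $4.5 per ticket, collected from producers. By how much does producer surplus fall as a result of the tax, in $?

Before the tax: set 100 − 6P = 3P + 28 → P* = $8, Q* = 52.
With the tax collected from producers, supply shifts: Qs = 3(P − 4.5) + 28.
Solving gives Q = 43 with buyers paying $9.5 and producers receiving $5 (the $4.5 wedge).
ΔPS is the trapezoid between Q = 43 and Q = 52 of height $3: ½ · (52 + 43) · 3 = $142.5.

Producer surplus falls by $142.5.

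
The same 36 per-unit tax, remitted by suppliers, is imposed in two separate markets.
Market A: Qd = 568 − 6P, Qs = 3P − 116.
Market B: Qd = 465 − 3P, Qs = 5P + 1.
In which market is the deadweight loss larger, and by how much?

Market A, by 81.

Market A: pre-tax P* = 76, Q* = 112; post-tax Q = 40; deadweight loss = 1296.
Market B: pre-tax P* = 58, Q* = 291; post-tax Q = 223.5; deadweight loss = 1215.
Difference: 1296 vs 1215 → market A is larger by 81.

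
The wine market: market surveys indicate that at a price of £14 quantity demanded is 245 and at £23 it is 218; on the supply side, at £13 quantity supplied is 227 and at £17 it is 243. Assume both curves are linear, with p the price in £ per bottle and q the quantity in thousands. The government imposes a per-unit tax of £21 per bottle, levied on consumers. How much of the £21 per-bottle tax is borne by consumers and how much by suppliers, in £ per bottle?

Consumers bear £12 per bottle; suppliers bear £9 per bottle.

Demand slope: (218 − 245)/(23 − 14) = -3, so qd = 287 − 3p.
Supply slope: (243 − 227)/(17 − 13) = 4, so qs = 4p + 175.
Without the tax, 287 − 3p = 4p + 175 gives 7p = 112, so p* = £16 and q* = 239.
With the tax collected from consumers, demand (in seller-price terms) shifts: qd = 287 − 3(p + 21).
New equilibrium: consumers pay £28, suppliers receive £7, q = 203. (Wedge: pb − ps = 21.)
Burden on consumers: £12; on suppliers: £9. (They sum to £21.)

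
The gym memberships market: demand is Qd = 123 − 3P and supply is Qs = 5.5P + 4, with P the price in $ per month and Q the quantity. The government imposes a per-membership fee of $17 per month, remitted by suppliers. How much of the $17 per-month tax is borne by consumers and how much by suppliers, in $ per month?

Before the tax: set 123 − 3P = 5.5P + 4 → P* = $14, Q* = 81.
With the tax collected from suppliers, supply shifts: Qs = 5.5(P − 17) + 4.
Solving gives Q = 48 with consumers paying $25 and suppliers receiving $8 (the $17 wedge).
Burden on consumers: $11; on suppliers: $6. (They sum to $17.)
The less price-elastic side of the market bears the larger share of a per-unit tax.

Consumers bear $11 per month; suppliers bear $6 per month.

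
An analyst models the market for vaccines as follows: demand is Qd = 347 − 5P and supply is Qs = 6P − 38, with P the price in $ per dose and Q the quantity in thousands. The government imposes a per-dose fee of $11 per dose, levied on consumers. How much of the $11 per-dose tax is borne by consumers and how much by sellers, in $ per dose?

Without the tax, 347 − 5P = 6P − 38 gives 11P = 385, so P* = $35 and Q* = 172.
With the tax collected from consumers, demand (in seller-price terms) shifts: Qd = 347 − 5(P + 11).
Solving gives Q = 142 with consumers paying $41 and sellers receiving $30 (the $11 wedge).
Burden on consumers: $6; on sellers: $5. (They sum to $11.)

Consumers bear $6 per dose; sellers bear $5 per dose.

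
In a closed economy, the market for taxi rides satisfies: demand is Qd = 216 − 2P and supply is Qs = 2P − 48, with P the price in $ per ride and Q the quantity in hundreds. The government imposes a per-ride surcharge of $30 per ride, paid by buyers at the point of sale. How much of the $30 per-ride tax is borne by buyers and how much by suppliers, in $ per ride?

Buyers bear $15 per ride; suppliers bear $15 per ride.

Before the tax: set 216 − 2P = 2P − 48 → P* = $66, Q* = 84.
With the tax collected from buyers, demand (in seller-price terms) shifts: Qd = 216 − 2(P + 30).
Solving gives Q = 54 with buyers paying $81 and suppliers receiving $51 (the $30 wedge).
Burden on buyers: $15; on suppliers: $15. (They sum to $30.)
The less price-elastic side of the market bears the larger share of a per-unit tax.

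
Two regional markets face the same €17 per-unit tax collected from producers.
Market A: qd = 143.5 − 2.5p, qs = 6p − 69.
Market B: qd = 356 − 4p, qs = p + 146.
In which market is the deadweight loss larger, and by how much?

Market A, by €139.4.

Market A: pre-tax p* = €25, q* = 81; post-tax q = 51; deadweight loss = €255.
Market B: pre-tax p* = €42, q* = 188; post-tax q = 174.4; deadweight loss = €115.6.
Difference: €255 vs €115.6 → market A is larger by €139.4.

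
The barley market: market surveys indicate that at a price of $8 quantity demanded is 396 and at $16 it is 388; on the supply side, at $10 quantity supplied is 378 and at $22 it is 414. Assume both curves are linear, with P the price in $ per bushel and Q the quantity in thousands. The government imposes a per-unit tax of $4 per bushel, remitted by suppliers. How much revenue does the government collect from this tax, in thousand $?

Tax revenue = $1548 thousand.

Demand slope: (388 − 396)/(16 − 8) = -1, so Qd = 404 − P.
Supply slope: (414 − 378)/(22 − 10) = 3, so Qs = 3P + 348.
Before the tax: set 404 − P = 3P + 348 → P* = $14, Q* = 390.
With the tax collected from suppliers, supply shifts: Qs = 3(P − 4) + 348.
Solving gives Q = 387 with consumers paying $17 and suppliers receiving $13 (the $4 wedge).
Revenue = t · Q = 4 · 387 = $1548.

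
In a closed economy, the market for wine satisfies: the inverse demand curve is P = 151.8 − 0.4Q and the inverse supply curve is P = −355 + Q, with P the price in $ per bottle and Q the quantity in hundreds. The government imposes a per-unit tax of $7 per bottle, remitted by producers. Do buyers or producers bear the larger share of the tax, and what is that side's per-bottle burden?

Producers bear the larger share: $5 per bottle.

Rewrite in direct form: Qd = 379.5 − 2.5P and Qs = P + 355.
Without the tax, 379.5 − 2.5P = P + 355 gives 3.5P = 24.5, so P* = $7 and Q* = 362.
With the tax collected from producers, supply shifts: Qs = (P − 7) + 355.
New equilibrium: buyers pay $9, producers receive $2, Q = 357. (Wedge: Pb − Ps = 7.)
Per-bottle burden: buyers $2, producers $5.
Producers take the larger share because supply is less price-elastic here (demand slope 2.5 vs supply slope 1).
The less price-elastic side of the market bears the larger share of a per-unit tax.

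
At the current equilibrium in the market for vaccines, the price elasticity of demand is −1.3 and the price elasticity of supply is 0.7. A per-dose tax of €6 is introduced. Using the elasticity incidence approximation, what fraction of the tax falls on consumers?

Consumers' share ≈ 0.35.

Incidence ratio: consumers' share ≈ εs / (εs + |εd|) = 0.7 / (0.7 + 1.3) = 0.35.
Supply is the less elastic side, so consumers bear the smaller share.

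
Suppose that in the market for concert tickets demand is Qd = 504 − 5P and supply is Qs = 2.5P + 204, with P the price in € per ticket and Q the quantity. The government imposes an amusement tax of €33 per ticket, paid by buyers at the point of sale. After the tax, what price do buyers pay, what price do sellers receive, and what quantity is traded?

Buyers pay €51; sellers receive €18; quantity = 249.

Without the tax, 504 − 5P = 2.5P + 204 gives 7.5P = 300, so P* = €40 and Q* = 304.
With the tax collected from buyers, demand (in seller-price terms) shifts: Qd = 504 − 5(P + 33).
New equilibrium: buyers pay €51, sellers receive €18, Q = 249. (Wedge: Pb − Ps = 33.)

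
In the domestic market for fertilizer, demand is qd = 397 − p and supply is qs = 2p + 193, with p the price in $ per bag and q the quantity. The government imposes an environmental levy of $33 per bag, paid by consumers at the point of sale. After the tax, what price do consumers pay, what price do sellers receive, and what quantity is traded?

Without the tax, 397 − p = 2p + 193 gives 3p = 204, so p* = $68 and q* = 329.
With the tax collected from consumers, demand (in seller-price terms) shifts: qd = 397 − (p + 33).
Solving gives q = 307 with consumers paying $90 and sellers receiving $57 (the $33 wedge).
The less price-elastic side of the market bears the larger share of a per-unit tax.

Consumers pay $90; sellers receive $57; quantity = 307.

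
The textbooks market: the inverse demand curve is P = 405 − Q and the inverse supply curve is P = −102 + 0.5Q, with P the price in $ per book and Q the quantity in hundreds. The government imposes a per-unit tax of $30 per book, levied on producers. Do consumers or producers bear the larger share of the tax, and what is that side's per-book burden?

Consumers bear the larger share: $20 per book.

Rewrite in direct form: Qd = 405 − P and Qs = 2P + 204.
Without the tax, 405 − P = 2P + 204 gives 3P = 201, so P* = $67 and Q* = 338.
With the tax collected from producers, supply shifts: Qs = 2(P − 30) + 204.
Solving gives Q = 318 with consumers paying $87 and producers receiving $57 (the $30 wedge).
Per-book burden: consumers $20, producers $10.
Consumers take the larger share because demand is less price-elastic here (demand slope 1 vs supply slope 2).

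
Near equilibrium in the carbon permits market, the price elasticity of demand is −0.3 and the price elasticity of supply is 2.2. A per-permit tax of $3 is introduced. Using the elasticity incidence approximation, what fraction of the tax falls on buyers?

Buyers' share ≈ 0.88.

Incidence ratio: buyers' share ≈ εs / (εs + |εd|) = 2.2 / (2.2 + 0.3) = 0.88.
Supply is the more elastic side, so buyers bear the larger share.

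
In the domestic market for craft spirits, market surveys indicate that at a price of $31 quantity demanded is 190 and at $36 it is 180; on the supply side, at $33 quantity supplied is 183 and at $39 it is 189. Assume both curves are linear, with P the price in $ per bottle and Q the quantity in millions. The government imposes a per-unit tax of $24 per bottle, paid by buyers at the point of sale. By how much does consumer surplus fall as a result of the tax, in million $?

Demand slope: (180 − 190)/(36 − 31) = -2, so Qd = 252 − 2P.
Supply slope: (189 − 183)/(39 − 33) = 1, so Qs = P + 150.
Without the tax, 252 − 2P = P + 150 gives 3P = 102, so P* = $34 and Q* = 184.
With the tax collected from buyers, demand (in seller-price terms) shifts: Qd = 252 − 2(P + 24).
Solving gives Q = 168 with buyers paying $42 and producers receiving $18 (the $24 wedge).
ΔCS is the trapezoid between Q = 168 and Q = 184 of height $8: ½ · (184 + 168) · 8 = $1408.

Consumer surplus falls by $1408 million.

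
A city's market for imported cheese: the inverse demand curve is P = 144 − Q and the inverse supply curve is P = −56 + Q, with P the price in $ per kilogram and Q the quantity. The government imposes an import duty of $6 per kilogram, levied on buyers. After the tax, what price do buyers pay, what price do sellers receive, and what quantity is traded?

Buyers pay $47; sellers receive $41; quantity = 97.

Inverting to Q(P) form: Qd = 144 − P; Qs = P + 56.
Without the tax, 144 − P = P + 56 gives 2P = 88, so P* = $44 and Q* = 100.
With the tax collected from buyers, demand (in seller-price terms) shifts: Qd = 144 − (P + 6).
New equilibrium: buyers pay $47, sellers receive $41, Q = 97. (Wedge: Pb − Ps = 6.)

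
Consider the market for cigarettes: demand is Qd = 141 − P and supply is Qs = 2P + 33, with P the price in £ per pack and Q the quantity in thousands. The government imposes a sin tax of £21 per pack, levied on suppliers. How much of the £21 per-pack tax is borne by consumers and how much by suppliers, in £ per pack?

Without the tax, 141 − P = 2P + 33 gives 3P = 108, so P* = £36 and Q* = 105.
With the tax collected from suppliers, supply shifts: Qs = 2(P − 21) + 33.
Solving gives Q = 91 with consumers paying £50 and suppliers receiving £29 (the £21 wedge).
Burden on consumers: £14; on suppliers: £7. (They sum to £21.)
The less price-elastic side of the market bears the larger share of a per-unit tax.

Consumers bear £14 per pack; suppliers bear £7 per pack.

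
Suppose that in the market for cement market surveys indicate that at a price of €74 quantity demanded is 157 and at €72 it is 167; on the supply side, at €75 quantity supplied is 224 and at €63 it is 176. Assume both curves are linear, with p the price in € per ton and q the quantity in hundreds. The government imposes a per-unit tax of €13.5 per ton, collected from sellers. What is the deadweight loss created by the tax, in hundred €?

Demand slope: (167 − 157)/(72 − 74) = -5, so qd = 527 − 5p.
Supply slope: (176 − 224)/(63 − 75) = 4, so qs = 4p − 76.
Without the tax, 527 − 5p = 4p − 76 gives 9p = 603, so p* = €67 and q* = 192.
With the tax collected from sellers, supply shifts: qs = 4(p − 13.5) − 76.
New equilibrium: consumers pay €73, sellers receive €59.5, q = 162. (Wedge: pb − ps = 13.5.)
Quantity falls by |ΔQ| = |192 − 162| = 30.
DWL = ½ · t · |ΔQ| = ½ · 13.5 · 30 = €202.5.

Deadweight loss = €202.5 hundred.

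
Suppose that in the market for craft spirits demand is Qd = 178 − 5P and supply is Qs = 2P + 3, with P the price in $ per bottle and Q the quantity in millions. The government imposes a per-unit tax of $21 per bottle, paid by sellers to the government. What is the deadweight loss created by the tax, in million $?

Deadweight loss = $315 million.

Before the tax: set 178 − 5P = 2P + 3 → P* = $25, Q* = 53.
With the tax collected from sellers, supply shifts: Qs = 2(P − 21) + 3.
New equilibrium: buyers pay $31, sellers receive $10, Q = 23. (Wedge: Pb − Ps = 21.)
Quantity falls by |ΔQ| = |53 − 23| = 30.
DWL = ½ · t · |ΔQ| = ½ · 21 · 30 = $315.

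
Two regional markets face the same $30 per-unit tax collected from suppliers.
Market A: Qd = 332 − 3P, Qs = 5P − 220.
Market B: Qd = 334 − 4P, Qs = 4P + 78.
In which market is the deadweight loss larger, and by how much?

Market A: pre-tax P* = $69, Q* = 125; post-tax Q = 68.75; deadweight loss = $843.75.
Market B: pre-tax P* = $32, Q* = 206; post-tax Q = 146; deadweight loss = $900.
Difference: $843.75 vs $900 → market B is larger by $56.25.

Market B, by $56.25.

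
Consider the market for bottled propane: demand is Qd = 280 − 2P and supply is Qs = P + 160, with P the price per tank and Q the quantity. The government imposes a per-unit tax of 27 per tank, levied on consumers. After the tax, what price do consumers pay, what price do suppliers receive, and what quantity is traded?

Consumers pay 49; suppliers receive 22; quantity = 182.

Before the tax: set 280 − 2P = P + 160 → P* = 40, Q* = 200.
With the tax collected from consumers, demand (in seller-price terms) shifts: Qd = 280 − 2(P + 27).
Solving gives Q = 182 with consumers paying 49 and suppliers receiving 22 (the 27 wedge).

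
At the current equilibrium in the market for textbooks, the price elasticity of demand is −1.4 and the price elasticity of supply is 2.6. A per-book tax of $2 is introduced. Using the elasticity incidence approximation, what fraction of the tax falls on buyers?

Incidence ratio: buyers' share ≈ εs / (εs + |εd|) = 2.6 / (2.6 + 1.4) = 0.65.
Supply is the more elastic side, so buyers bear the larger share.

Buyers' share ≈ 0.65.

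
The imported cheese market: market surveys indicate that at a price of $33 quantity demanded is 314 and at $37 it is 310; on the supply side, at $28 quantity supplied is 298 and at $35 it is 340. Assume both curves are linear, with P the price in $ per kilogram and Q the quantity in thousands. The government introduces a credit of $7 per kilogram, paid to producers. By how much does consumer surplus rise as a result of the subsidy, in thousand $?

Consumer surplus rises by $1914 thousand.

Demand slope: (310 − 314)/(37 − 33) = -1, so Qd = 347 − P.
Supply slope: (340 − 298)/(35 − 28) = 6, so Qs = 6P + 130.
Without the subsidy, 347 − P = 6P + 130 gives 7P = 217, so P* = $31 and Q* = 316.
With a per-unit subsidy paid to producers, each receives P + 7 per unit sold, so supply becomes Qs = 6(P + 7) + 130.
Solving gives Q = 322 with buyers paying $25 and producers receiving $32 (the $7 wedge).
ΔCS is the trapezoid between Q = 322 and Q = 316 of height $6: ½ · (316 + 322) · 6 = $1914.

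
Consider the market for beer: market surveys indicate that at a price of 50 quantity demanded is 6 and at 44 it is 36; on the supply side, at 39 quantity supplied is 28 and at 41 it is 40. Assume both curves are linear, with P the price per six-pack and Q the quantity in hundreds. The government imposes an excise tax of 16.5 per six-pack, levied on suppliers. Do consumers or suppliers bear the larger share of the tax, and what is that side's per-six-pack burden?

Consumers bear the larger share: 9 per six-pack.

Demand slope: (36 − 6)/(44 − 50) = -5, so Qd = 256 − 5P.
Supply slope: (40 − 28)/(41 − 39) = 6, so Qs = 6P − 206.
Before the tax: set 256 − 5P = 6P − 206 → P* = 42, Q* = 46.
With the tax collected from suppliers, supply shifts: Qs = 6(P − 16.5) − 206.
Solving gives Q = 1 with consumers paying 51 and suppliers receiving 34.5 (the 16.5 wedge).
Per-six-pack burden: consumers 9, suppliers 7.5.
Consumers take the larger share because demand is less price-elastic here (demand slope 5 vs supply slope 6).
The less price-elastic side of the market bears the larger share of a per-unit tax.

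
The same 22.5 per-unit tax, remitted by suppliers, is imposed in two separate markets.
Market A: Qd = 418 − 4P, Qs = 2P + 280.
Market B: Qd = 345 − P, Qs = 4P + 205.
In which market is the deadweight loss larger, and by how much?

Market A: pre-tax P* = 23, Q* = 326; post-tax Q = 296; deadweight loss = 337.5.
Market B: pre-tax P* = 28, Q* = 317; post-tax Q = 299; deadweight loss = 202.5.
Difference: 337.5 vs 202.5 → market A is larger by 135.

Market A, by 135.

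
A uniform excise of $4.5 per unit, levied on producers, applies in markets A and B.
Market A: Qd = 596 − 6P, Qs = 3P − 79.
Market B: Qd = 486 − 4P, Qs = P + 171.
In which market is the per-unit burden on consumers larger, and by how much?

Market A: pre-tax P* = $75, Q* = 146; post-tax Q = 137; per-unit burden on consumers = $1.5.
Market B: pre-tax P* = $63, Q* = 234; post-tax Q = 230.4; per-unit burden on consumers = $0.9.
Difference: $1.5 vs $0.9 → market A is larger by $0.6.

Market A, by $0.6.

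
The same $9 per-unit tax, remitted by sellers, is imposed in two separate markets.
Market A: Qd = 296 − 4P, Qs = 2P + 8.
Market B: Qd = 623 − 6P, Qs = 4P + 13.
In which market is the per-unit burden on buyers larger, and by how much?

Market A: pre-tax P* = $48, Q* = 104; post-tax Q = 92; per-unit burden on buyers = $3.
Market B: pre-tax P* = $61, Q* = 257; post-tax Q = 235.4; per-unit burden on buyers = $3.6.
Difference: $3 vs $3.6 → market B is larger by $0.6.

Market B, by $0.6.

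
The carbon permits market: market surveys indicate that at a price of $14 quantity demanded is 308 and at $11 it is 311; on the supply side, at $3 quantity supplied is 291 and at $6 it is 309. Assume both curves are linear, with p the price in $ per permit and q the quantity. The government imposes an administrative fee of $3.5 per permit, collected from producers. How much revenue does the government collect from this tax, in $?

Demand slope: (311 − 308)/(11 − 14) = -1, so qd = 322 − p.
Supply slope: (309 − 291)/(6 − 3) = 6, so qs = 6p + 273.
Without the tax, 322 − p = 6p + 273 gives 7p = 49, so p* = $7 and q* = 315.
With the tax collected from producers, supply shifts: qs = 6(p − 3.5) + 273.
New equilibrium: buyers pay $10, producers receive $6.5, q = 312. (Wedge: pb − ps = 3.5.)
Revenue = t · Q = 3.5 · 312 = $1092.

Tax revenue = $1092.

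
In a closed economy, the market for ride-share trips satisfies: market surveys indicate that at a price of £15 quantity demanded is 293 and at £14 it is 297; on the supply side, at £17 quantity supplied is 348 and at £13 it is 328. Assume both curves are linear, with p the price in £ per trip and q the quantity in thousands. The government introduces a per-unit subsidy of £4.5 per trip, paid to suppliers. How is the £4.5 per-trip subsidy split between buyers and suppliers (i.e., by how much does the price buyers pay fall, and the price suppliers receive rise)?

Demand slope: (297 − 293)/(14 − 15) = -4, so qd = 353 − 4p.
Supply slope: (328 − 348)/(13 − 17) = 5, so qs = 5p + 263.
Before the subsidy: set 353 − 4p = 5p + 263 → p* = £10, q* = 313.
With a per-unit subsidy paid to suppliers, each receives p + 4.5 per unit sold, so supply becomes qs = 5(p + 4.5) + 263.
New equilibrium: buyers pay £7.5, suppliers receive £12, q = 323. (Wedge: pb − ps = −4.5.)
Gain to buyers: £2.5; to suppliers: £2. (They sum to £4.5.)

Buyers gain £2.5 per trip; suppliers gain £2 per trip.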